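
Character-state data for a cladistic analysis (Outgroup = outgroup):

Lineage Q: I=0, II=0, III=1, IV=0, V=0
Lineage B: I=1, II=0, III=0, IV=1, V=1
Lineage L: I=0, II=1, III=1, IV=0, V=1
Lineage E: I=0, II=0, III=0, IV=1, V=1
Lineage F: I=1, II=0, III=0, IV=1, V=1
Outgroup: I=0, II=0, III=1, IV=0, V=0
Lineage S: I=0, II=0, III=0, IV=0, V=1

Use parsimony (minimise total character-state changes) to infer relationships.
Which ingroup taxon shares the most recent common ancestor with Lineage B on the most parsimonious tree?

Character polarity is set by the outgroup: the derived state is whichever differs from the outgroup's state, so for III the derived state is '0', and for the remaining characters it is '1'.
I: derived state '1' in Lineage B and Lineage F only — synapomorphy for {Lineage B, Lineage F}.
II (derived state '1') is unique to Lineage L (autapomorphy; uninformative for grouping).
III (derived state '0') is shared by Lineage B, Lineage E, Lineage F, and Lineage S — a synapomorphy uniting that clade.
IV: derived state '1' in Lineage B, Lineage E, and Lineage F only — synapomorphy for {Lineage B, Lineage E, Lineage F}.
V: derived state '1' in Lineage B, Lineage E, Lineage F, Lineage L, and Lineage S only — synapomorphy for {Lineage B, Lineage E, Lineage F, Lineage L, Lineage S}.
Most parsimonious ingroup topology: (Lineage Q,((((Lineage F,Lineage B),Lineage E),Lineage S),Lineage L)).
Lineage B and Lineage F form a cherry on this tree, so they are sister taxa.

Lineage F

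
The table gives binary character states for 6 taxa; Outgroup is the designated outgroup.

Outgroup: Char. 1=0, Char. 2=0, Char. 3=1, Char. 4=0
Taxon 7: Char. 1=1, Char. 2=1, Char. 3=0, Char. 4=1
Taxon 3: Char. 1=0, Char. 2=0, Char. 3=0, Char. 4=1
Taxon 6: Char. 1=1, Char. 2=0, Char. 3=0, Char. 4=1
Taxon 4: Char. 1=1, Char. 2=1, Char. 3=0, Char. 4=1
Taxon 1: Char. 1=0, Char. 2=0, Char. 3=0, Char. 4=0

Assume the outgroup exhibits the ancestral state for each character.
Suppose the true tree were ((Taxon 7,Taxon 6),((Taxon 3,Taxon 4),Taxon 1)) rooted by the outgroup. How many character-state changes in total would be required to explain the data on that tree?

7

Map each character onto ((Taxon 7,Taxon 6),((Taxon 3,Taxon 4),Taxon 1)) (rooted by Outgroup) and count the minimum state changes it requires (Fitch parsimony):
Char. 1: 2; Char. 2: 2; Char. 3: 1; Char. 4: 2.
Total tree length = 7.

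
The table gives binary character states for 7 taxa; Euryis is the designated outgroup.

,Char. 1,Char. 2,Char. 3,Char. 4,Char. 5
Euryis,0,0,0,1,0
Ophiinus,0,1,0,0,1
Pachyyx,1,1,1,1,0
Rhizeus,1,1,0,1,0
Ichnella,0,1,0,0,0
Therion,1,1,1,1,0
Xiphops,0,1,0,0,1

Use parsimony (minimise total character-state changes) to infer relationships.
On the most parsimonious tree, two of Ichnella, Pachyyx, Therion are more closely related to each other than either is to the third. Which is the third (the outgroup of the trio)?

Character polarity is set by the outgroup: the derived state is whichever differs from the outgroup's state, so for Char. 4 the derived state is '0', and for the remaining characters it is '1'.
Char. 1 (derived state '1') is shared by Pachyyx, Rhizeus, and Therion — a synapomorphy uniting that clade.
All ingroup taxa share the derived state '1' for Char. 2; it defines the ingroup but does not resolve relationships within it.
Only Pachyyx and Therion show the derived state '1' for Char. 3, supporting them as a clade.
Char. 4 (derived state '0') is shared by Ichnella, Ophiinus, and Xiphops — a synapomorphy uniting that clade.
Char. 5 (derived state '1') is shared by Ophiinus and Xiphops — a synapomorphy uniting that clade.
Most parsimonious ingroup topology: (((Ophiinus,Xiphops),Ichnella),((Pachyyx,Therion),Rhizeus)).
Therion and Pachyyx share a more recent common ancestor with each other than either does with Ichnella, so Ichnella is the least closely related of the three.

Ichnella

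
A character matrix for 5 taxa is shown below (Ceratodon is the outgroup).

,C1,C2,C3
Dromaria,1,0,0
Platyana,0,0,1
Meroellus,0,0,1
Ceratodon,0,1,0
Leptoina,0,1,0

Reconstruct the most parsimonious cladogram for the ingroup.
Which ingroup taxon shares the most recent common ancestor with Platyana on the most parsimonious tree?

Character polarity is set by the outgroup: the derived state is whichever differs from the outgroup's state, so for C2 the derived state is '0', and for the remaining characters it is '1'.
C1: derived state '1' in Dromaria only — an autapomorphy, so it tells us nothing about relationships among taxa.
Only Dromaria, Meroellus, and Platyana show the derived state '0' for C2, supporting them as a clade.
C3: derived state '1' in Meroellus and Platyana only — synapomorphy for {Meroellus, Platyana}.
Most parsimonious ingroup topology: (((Platyana,Meroellus),Dromaria),Leptoina).
Platyana and Meroellus form a cherry on this tree, so they are sister taxa.

Meroellus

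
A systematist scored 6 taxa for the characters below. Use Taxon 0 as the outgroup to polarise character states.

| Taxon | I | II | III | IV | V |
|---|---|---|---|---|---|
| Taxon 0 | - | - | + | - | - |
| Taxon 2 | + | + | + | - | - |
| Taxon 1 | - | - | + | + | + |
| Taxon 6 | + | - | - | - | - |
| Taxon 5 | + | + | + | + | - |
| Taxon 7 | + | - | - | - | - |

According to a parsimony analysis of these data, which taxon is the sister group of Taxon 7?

Character polarity is set by the outgroup: the derived state is whichever differs from the outgroup's state, so for III the derived state is '-', and for the remaining characters it is '+'.
I: derived state '+' in Taxon 2, Taxon 5, Taxon 6, and Taxon 7 only — synapomorphy for {Taxon 2, Taxon 5, Taxon 6, Taxon 7}.
Only Taxon 2 and Taxon 5 show the derived state '+' for II, supporting them as a clade.
III (derived state '-') is shared by Taxon 6 and Taxon 7 — a synapomorphy uniting that clade.
IV (state '+') occurs in Taxon 1 and Taxon 5 but conflicts with the nesting implied by the other characters — most parsimoniously interpreted as homoplasy.
V: derived state '+' in Taxon 1 only — an autapomorphy, so it tells us nothing about relationships among taxa.
Most parsimonious ingroup topology: (((Taxon 2,Taxon 5),(Taxon 6,Taxon 7)),Taxon 1).
Taxon 7 and Taxon 6 form a cherry on this tree, so they are sister taxa.

Taxon 6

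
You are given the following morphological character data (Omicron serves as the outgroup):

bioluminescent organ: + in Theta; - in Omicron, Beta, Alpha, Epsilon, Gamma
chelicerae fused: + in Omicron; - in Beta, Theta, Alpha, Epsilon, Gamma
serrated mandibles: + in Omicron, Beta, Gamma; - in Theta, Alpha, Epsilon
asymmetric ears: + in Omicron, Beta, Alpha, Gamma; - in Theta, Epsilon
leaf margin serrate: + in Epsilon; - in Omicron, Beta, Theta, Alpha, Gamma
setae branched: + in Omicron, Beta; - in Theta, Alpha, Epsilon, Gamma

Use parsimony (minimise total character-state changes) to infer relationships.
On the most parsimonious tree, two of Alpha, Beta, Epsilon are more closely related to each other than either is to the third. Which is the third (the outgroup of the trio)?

Beta

Character polarity is set by the outgroup: the derived state is whichever differs from the outgroup's state, so for chelicerae fused, serrated mandibles, asymmetric ears, setae branched the derived state is '-', and for the remaining characters it is '+'.
bioluminescent organ: derived state '+' in Theta only — an autapomorphy, so it tells us nothing about relationships among taxa.
All ingroup taxa share the derived state '-' for chelicerae fused; it defines the ingroup but does not resolve relationships within it.
serrated mandibles (derived state '-') is shared by Alpha, Epsilon, and Theta — a synapomorphy uniting that clade.
asymmetric ears (derived state '-') is shared by Epsilon and Theta — a synapomorphy uniting that clade.
leaf margin serrate (derived state '+') is unique to Epsilon (autapomorphy; uninformative for grouping).
setae branched (derived state '-') is shared by Alpha, Epsilon, Gamma, and Theta — a synapomorphy uniting that clade.
Most parsimonious ingroup topology: (Beta,(((Theta,Epsilon),Alpha),Gamma)).
Alpha and Epsilon share a more recent common ancestor with each other than either does with Beta, so Beta is the least closely related of the three.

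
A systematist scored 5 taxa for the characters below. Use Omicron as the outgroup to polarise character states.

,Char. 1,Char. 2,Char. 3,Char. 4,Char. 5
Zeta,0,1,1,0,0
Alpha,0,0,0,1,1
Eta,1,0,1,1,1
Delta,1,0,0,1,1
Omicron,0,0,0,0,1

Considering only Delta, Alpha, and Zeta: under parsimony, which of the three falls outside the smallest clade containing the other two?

Character polarity is set by the outgroup: the derived state is whichever differs from the outgroup's state, so for Char. 5 the derived state is '0', and for the remaining characters it is '1'.
Char. 1 (derived state '1') is shared by Delta and Eta — a synapomorphy uniting that clade.
Char. 2: derived state '1' in Zeta only — an autapomorphy, so it tells us nothing about relationships among taxa.
Char. 3 (state '1') occurs in Eta and Zeta but conflicts with the nesting implied by the other characters — most parsimoniously interpreted as homoplasy.
Only Alpha, Delta, and Eta show the derived state '1' for Char. 4, supporting them as a clade.
Char. 5 (derived state '0') is unique to Zeta (autapomorphy; uninformative for grouping).
Most parsimonious ingroup topology: (((Eta,Delta),Alpha),Zeta).
Delta and Alpha share a more recent common ancestor with each other than either does with Zeta, so Zeta is the least closely related of the three.

Zeta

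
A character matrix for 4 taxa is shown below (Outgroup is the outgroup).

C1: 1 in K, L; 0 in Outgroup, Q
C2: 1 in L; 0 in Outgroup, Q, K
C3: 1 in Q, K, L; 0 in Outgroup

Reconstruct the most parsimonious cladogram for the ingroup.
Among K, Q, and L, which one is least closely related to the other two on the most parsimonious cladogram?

Q

The outgroup has state '0' for every character, so '1' is the derived state throughout.
C1: derived state '1' in K and L only — synapomorphy for {K, L}.
C2 (derived state '1') is unique to L (autapomorphy; uninformative for grouping).
All ingroup taxa share the derived state '1' for C3; it defines the ingroup but does not resolve relationships within it.
Most parsimonious ingroup topology: (Q,(K,L)).
L and K share a more recent common ancestor with each other than either does with Q, so Q is the least closely related of the three.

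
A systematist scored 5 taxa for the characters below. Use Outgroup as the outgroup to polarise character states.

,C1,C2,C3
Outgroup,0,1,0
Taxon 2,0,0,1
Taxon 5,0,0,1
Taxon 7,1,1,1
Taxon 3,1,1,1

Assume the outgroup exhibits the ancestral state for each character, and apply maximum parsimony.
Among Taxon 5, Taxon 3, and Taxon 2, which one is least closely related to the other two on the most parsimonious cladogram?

Character polarity is set by the outgroup: the derived state is whichever differs from the outgroup's state, so for C2 the derived state is '0', and for the remaining characters it is '1'.
Only Taxon 3 and Taxon 7 show the derived state '1' for C1, supporting them as a clade.
C2 (derived state '0') is shared by Taxon 2 and Taxon 5 — a synapomorphy uniting that clade.
C3 (derived state '1') is shared by all ingroup taxa — unites the whole ingroup.
Most parsimonious ingroup topology: ((Taxon 2,Taxon 5),(Taxon 7,Taxon 3)).
Taxon 2 and Taxon 5 share a more recent common ancestor with each other than either does with Taxon 3, so Taxon 3 is the least closely related of the three.

Taxon 3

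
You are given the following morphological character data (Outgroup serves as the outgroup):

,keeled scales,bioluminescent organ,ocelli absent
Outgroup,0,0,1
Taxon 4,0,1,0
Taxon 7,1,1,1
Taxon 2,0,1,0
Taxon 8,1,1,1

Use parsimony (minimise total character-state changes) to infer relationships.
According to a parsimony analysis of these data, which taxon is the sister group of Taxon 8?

Character polarity is set by the outgroup: the derived state is whichever differs from the outgroup's state, so for ocelli absent the derived state is '0', and for the remaining characters it is '1'.
keeled scales (derived state '1') is shared by Taxon 7 and Taxon 8 — a synapomorphy uniting that clade.
bioluminescent organ (derived state '1') is shared by all ingroup taxa — unites the whole ingroup.
ocelli absent: derived state '0' in Taxon 2 and Taxon 4 only — synapomorphy for {Taxon 2, Taxon 4}.
Most parsimonious ingroup topology: ((Taxon 4,Taxon 2),(Taxon 7,Taxon 8)).
Taxon 8 and Taxon 7 form a cherry on this tree, so they are sister taxa.

Taxon 7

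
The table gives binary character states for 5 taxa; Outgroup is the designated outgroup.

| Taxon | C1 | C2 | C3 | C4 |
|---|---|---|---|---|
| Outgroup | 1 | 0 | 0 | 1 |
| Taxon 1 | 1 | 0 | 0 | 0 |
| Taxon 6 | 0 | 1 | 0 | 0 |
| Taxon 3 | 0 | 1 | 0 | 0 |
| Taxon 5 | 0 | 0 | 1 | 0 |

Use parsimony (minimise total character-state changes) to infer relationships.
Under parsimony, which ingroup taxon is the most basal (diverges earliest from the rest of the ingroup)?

Taxon 1

Character polarity is set by the outgroup: the derived state is whichever differs from the outgroup's state, so for C1, C4 the derived state is '0', and for the remaining characters it is '1'.
Only Taxon 3, Taxon 5, and Taxon 6 show the derived state '0' for C1, supporting them as a clade.
Only Taxon 3 and Taxon 6 show the derived state '1' for C2, supporting them as a clade.
C3 (derived state '1') is unique to Taxon 5 (autapomorphy; uninformative for grouping).
C4 (derived state '0') is shared by all ingroup taxa — unites the whole ingroup.
Most parsimonious ingroup topology: (Taxon 1,((Taxon 6,Taxon 3),Taxon 5)).
Taxon 1 is sister to the clade containing all other ingroup taxa, so it is the earliest-diverging (most basal) ingroup lineage.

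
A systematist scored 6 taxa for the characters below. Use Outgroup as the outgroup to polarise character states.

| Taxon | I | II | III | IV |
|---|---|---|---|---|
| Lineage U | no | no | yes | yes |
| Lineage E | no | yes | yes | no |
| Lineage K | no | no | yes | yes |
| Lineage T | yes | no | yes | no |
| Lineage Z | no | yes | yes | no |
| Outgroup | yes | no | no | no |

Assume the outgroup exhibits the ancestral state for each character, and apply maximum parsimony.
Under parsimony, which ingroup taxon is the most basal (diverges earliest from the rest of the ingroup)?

Character polarity is set by the outgroup: the derived state is whichever differs from the outgroup's state, so for I the derived state is 'no', and for the remaining characters it is 'yes'.
Only Lineage E, Lineage K, Lineage U, and Lineage Z show the derived state 'no' for I, supporting them as a clade.
II: derived state 'yes' in Lineage E and Lineage Z only — synapomorphy for {Lineage E, Lineage Z}.
III (derived state 'yes') is shared by all ingroup taxa — unites the whole ingroup.
Only Lineage K and Lineage U show the derived state 'yes' for IV, supporting them as a clade.
Most parsimonious ingroup topology: (((Lineage U,Lineage K),(Lineage E,Lineage Z)),Lineage T).
Lineage T is sister to the clade containing all other ingroup taxa, so it is the earliest-diverging (most basal) ingroup lineage.

Lineage T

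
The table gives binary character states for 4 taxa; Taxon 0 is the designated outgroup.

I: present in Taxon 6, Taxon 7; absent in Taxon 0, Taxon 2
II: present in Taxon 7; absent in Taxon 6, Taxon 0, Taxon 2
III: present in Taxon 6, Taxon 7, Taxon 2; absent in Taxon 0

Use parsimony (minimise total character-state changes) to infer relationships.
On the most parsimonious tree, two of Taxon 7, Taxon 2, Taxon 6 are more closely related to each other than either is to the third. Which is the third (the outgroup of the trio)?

Taxon 2

The outgroup has state 'absent' for every character, so 'present' is the derived state throughout.
I: derived state 'present' in Taxon 6 and Taxon 7 only — synapomorphy for {Taxon 6, Taxon 7}.
II (derived state 'present') is unique to Taxon 7 (autapomorphy; uninformative for grouping).
III (derived state 'present') is shared by all ingroup taxa — unites the whole ingroup.
Most parsimonious ingroup topology: (Taxon 2,(Taxon 7,Taxon 6)).
Taxon 7 and Taxon 6 share a more recent common ancestor with each other than either does with Taxon 2, so Taxon 2 is the least closely related of the three.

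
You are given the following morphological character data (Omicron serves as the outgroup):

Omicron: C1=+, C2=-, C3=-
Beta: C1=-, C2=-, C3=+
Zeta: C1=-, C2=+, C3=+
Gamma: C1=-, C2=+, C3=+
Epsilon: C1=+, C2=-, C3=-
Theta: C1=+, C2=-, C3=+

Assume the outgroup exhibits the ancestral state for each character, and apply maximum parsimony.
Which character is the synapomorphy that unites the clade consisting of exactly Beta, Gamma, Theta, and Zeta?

Character polarity is set by the outgroup: the derived state is whichever differs from the outgroup's state, so for C1 the derived state is '-', and for the remaining characters it is '+'.
C1 (derived state '-') is shared by Beta, Gamma, and Zeta — a synapomorphy uniting that clade.
C2: derived state '+' in Gamma and Zeta only — synapomorphy for {Gamma, Zeta}.
C3 (derived state '+') is shared by Beta, Gamma, Theta, and Zeta — a synapomorphy uniting that clade.
Most parsimonious ingroup topology: (((Beta,(Zeta,Gamma)),Theta),Epsilon).
The clade {Beta, Gamma, Theta, Zeta} is supported by C3: its derived state '+' occurs in exactly those taxa and in no other taxon (including the outgroup).

C3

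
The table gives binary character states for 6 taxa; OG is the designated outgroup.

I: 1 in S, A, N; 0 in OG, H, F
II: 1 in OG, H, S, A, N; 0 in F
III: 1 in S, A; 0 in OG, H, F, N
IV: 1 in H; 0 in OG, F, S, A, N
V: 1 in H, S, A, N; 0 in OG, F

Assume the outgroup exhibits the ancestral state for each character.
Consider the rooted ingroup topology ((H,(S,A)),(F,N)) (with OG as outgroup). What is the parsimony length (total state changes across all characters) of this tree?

Map each character onto ((H,(S,A)),(F,N)) (rooted by OG) and count the minimum state changes it requires (Fitch parsimony):
I: 2; II: 1; III: 1; IV: 1; V: 2.
Total tree length = 7.

7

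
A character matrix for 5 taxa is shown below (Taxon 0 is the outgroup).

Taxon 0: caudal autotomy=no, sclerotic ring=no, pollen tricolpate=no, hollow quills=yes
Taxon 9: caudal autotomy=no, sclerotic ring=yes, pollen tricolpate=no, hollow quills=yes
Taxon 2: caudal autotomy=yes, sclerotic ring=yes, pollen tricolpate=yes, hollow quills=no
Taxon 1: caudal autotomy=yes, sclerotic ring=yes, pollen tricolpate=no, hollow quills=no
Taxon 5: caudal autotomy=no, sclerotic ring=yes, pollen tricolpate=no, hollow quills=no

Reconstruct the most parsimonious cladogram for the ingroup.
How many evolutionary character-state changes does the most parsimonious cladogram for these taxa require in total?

Character polarity is set by the outgroup: the derived state is whichever differs from the outgroup's state, so for hollow quills the derived state is 'no', and for the remaining characters it is 'yes'.
caudal autotomy: derived state 'yes' in Taxon 1 and Taxon 2 only — synapomorphy for {Taxon 1, Taxon 2}.
All ingroup taxa share the derived state 'yes' for sclerotic ring; it defines the ingroup but does not resolve relationships within it.
pollen tricolpate: derived state 'yes' in Taxon 2 only — an autapomorphy, so it tells us nothing about relationships among taxa.
Only Taxon 1, Taxon 2, and Taxon 5 show the derived state 'no' for hollow quills, supporting them as a clade.
Most parsimonious ingroup topology: (Taxon 9,((Taxon 2,Taxon 1),Taxon 5)).
Changes per character on this tree: caudal autotomy: 1; sclerotic ring: 1; pollen tricolpate: 1; hollow quills: 1.
Total = 4.

4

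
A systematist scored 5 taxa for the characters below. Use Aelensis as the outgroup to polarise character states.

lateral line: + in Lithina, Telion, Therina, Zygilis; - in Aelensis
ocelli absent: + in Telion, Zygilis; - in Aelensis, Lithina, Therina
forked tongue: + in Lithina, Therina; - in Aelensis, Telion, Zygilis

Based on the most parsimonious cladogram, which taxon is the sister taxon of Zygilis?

Telion

The outgroup has state '-' for every character, so '+' is the derived state throughout.
lateral line (derived state '+') is shared by all ingroup taxa — unites the whole ingroup.
ocelli absent (derived state '+') is shared by Telion and Zygilis — a synapomorphy uniting that clade.
forked tongue: derived state '+' in Lithina and Therina only — synapomorphy for {Lithina, Therina}.
Most parsimonious ingroup topology: ((Therina,Lithina),(Zygilis,Telion)).
Zygilis and Telion form a cherry on this tree, so they are sister taxa.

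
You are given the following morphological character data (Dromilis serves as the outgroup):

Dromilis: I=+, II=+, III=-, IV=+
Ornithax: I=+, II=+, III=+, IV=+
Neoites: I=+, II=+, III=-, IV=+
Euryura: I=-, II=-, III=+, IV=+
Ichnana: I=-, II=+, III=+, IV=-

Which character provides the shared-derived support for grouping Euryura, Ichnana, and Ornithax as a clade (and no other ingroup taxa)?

III

Character polarity is set by the outgroup: the derived state is whichever differs from the outgroup's state, so for I, II, IV the derived state is '-', and for the remaining characters it is '+'.
I: derived state '-' in Euryura and Ichnana only — synapomorphy for {Euryura, Ichnana}.
II (derived state '-') is unique to Euryura (autapomorphy; uninformative for grouping).
III: derived state '+' in Euryura, Ichnana, and Ornithax only — synapomorphy for {Euryura, Ichnana, Ornithax}.
IV (derived state '-') is unique to Ichnana (autapomorphy; uninformative for grouping).
Most parsimonious ingroup topology: ((Ornithax,(Euryura,Ichnana)),Neoites).
The clade {Euryura, Ichnana, Ornithax} is supported by III: its derived state '+' occurs in exactly those taxa and in no other taxon (including the outgroup).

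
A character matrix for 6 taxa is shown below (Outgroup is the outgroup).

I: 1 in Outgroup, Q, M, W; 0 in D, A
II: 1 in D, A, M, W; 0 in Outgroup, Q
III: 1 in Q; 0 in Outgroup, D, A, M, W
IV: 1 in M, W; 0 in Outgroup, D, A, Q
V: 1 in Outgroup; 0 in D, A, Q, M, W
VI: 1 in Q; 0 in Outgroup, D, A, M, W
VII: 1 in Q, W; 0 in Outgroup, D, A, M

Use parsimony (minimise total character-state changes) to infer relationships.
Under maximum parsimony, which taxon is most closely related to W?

M

Character polarity is set by the outgroup: the derived state is whichever differs from the outgroup's state, so for I, V the derived state is '0', and for the remaining characters it is '1'.
Only A and D show the derived state '0' for I, supporting them as a clade.
II (derived state '1') is shared by A, D, M, and W — a synapomorphy uniting that clade.
III: derived state '1' in Q only — an autapomorphy, so it tells us nothing about relationships among taxa.
Only M and W show the derived state '1' for IV, supporting them as a clade.
V (derived state '0') is shared by all ingroup taxa — unites the whole ingroup.
VI: derived state '1' in Q only — an autapomorphy, so it tells us nothing about relationships among taxa.
VII (state '1') occurs in Q and W but conflicts with the nesting implied by the other characters — most parsimoniously interpreted as homoplasy.
Most parsimonious ingroup topology: (((D,A),(M,W)),Q).
W and M form a cherry on this tree, so they are sister taxa.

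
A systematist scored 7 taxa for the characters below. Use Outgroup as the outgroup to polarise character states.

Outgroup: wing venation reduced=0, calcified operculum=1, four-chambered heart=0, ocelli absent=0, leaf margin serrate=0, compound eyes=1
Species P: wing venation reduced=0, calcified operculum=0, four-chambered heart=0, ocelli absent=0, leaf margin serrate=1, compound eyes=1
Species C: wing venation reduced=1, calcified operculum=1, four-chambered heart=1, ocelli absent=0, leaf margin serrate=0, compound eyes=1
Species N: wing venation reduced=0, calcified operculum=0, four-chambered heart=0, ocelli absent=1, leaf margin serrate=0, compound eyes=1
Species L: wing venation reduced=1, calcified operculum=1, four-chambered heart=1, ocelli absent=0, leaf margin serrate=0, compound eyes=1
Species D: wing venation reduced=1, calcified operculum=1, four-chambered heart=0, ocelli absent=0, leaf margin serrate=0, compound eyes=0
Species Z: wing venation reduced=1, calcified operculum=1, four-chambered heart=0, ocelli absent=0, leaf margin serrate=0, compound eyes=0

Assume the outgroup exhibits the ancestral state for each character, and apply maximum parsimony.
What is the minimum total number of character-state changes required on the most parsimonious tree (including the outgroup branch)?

6

Character polarity is set by the outgroup: the derived state is whichever differs from the outgroup's state, so for calcified operculum, compound eyes the derived state is '0', and for the remaining characters it is '1'.
wing venation reduced (derived state '1') is shared by Species C, Species D, Species L, and Species Z — a synapomorphy uniting that clade.
calcified operculum: derived state '0' in Species N and Species P only — synapomorphy for {Species N, Species P}.
Only Species C and Species L show the derived state '1' for four-chambered heart, supporting them as a clade.
ocelli absent (derived state '1') is unique to Species N (autapomorphy; uninformative for grouping).
leaf margin serrate (derived state '1') is unique to Species P (autapomorphy; uninformative for grouping).
compound eyes: derived state '0' in Species D and Species Z only — synapomorphy for {Species D, Species Z}.
Most parsimonious ingroup topology: ((Species P,Species N),((Species C,Species L),(Species D,Species Z))).
Changes per character on this tree: wing venation reduced: 1; calcified operculum: 1; four-chambered heart: 1; ocelli absent: 1; leaf margin serrate: 1; compound eyes: 1.
Total = 6.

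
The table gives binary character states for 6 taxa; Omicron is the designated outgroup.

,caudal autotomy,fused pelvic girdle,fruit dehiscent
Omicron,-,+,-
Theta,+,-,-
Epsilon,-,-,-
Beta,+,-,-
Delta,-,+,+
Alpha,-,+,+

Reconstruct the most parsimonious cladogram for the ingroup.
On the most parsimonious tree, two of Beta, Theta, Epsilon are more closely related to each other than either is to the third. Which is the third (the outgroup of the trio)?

Epsilon

Character polarity is set by the outgroup: the derived state is whichever differs from the outgroup's state, so for fused pelvic girdle the derived state is '-', and for the remaining characters it is '+'.
caudal autotomy: derived state '+' in Beta and Theta only — synapomorphy for {Beta, Theta}.
fused pelvic girdle (derived state '-') is shared by Beta, Epsilon, and Theta — a synapomorphy uniting that clade.
fruit dehiscent: derived state '+' in Alpha and Delta only — synapomorphy for {Alpha, Delta}.
Most parsimonious ingroup topology: (((Theta,Beta),Epsilon),(Delta,Alpha)).
Beta and Theta share a more recent common ancestor with each other than either does with Epsilon, so Epsilon is the least closely related of the three.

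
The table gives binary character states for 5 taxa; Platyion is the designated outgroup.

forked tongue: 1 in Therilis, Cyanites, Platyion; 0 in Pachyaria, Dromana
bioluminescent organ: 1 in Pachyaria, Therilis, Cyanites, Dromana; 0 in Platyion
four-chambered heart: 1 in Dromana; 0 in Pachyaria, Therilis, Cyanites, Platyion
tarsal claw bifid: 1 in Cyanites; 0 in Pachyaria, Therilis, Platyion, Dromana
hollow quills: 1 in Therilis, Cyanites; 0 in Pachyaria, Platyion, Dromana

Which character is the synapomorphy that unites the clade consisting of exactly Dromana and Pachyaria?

forked tongue

Character polarity is set by the outgroup: the derived state is whichever differs from the outgroup's state, so for forked tongue the derived state is '0', and for the remaining characters it is '1'.
forked tongue: derived state '0' in Dromana and Pachyaria only — synapomorphy for {Dromana, Pachyaria}.
bioluminescent organ (derived state '1') is shared by all ingroup taxa — unites the whole ingroup.
four-chambered heart: derived state '1' in Dromana only — an autapomorphy, so it tells us nothing about relationships among taxa.
tarsal claw bifid (derived state '1') is unique to Cyanites (autapomorphy; uninformative for grouping).
hollow quills (derived state '1') is shared by Cyanites and Therilis — a synapomorphy uniting that clade.
Most parsimonious ingroup topology: ((Therilis,Cyanites),(Pachyaria,Dromana)).
The clade {Dromana, Pachyaria} is supported by forked tongue: its derived state '0' occurs in exactly those taxa and in no other taxon (including the outgroup).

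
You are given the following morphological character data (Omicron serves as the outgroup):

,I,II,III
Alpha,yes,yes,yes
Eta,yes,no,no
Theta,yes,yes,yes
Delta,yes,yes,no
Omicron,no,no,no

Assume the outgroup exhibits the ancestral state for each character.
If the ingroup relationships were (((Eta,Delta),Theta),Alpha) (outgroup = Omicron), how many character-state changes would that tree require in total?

Map each character onto (((Eta,Delta),Theta),Alpha) (rooted by Omicron) and count the minimum state changes it requires (Fitch parsimony):
I: 1; II: 2; III: 2.
Total tree length = 5.

5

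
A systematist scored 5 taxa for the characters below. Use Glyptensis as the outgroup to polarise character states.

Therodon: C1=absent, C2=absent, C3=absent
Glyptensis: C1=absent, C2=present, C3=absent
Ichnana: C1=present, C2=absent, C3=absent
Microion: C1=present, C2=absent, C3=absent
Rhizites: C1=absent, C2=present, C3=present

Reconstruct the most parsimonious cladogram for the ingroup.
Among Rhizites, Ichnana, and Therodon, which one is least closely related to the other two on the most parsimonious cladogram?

Rhizites

Character polarity is set by the outgroup: the derived state is whichever differs from the outgroup's state, so for C2 the derived state is 'absent', and for the remaining characters it is 'present'.
C1: derived state 'present' in Ichnana and Microion only — synapomorphy for {Ichnana, Microion}.
Only Ichnana, Microion, and Therodon show the derived state 'absent' for C2, supporting them as a clade.
C3 (derived state 'present') is unique to Rhizites (autapomorphy; uninformative for grouping).
Most parsimonious ingroup topology: (Rhizites,((Ichnana,Microion),Therodon)).
Ichnana and Therodon share a more recent common ancestor with each other than either does with Rhizites, so Rhizites is the least closely related of the three.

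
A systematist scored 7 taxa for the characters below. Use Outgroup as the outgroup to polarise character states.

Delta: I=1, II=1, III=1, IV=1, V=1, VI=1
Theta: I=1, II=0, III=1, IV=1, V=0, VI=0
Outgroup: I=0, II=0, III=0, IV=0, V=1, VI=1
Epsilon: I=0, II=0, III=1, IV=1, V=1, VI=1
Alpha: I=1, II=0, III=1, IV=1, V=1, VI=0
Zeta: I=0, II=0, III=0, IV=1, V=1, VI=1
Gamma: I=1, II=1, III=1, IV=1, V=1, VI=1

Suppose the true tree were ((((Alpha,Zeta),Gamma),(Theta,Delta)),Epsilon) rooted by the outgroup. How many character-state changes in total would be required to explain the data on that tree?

10

Map each character onto ((((Alpha,Zeta),Gamma),(Theta,Delta)),Epsilon) (rooted by Outgroup) and count the minimum state changes it requires (Fitch parsimony):
I: 2; II: 2; III: 2; IV: 1; V: 1; VI: 2.
Total tree length = 10.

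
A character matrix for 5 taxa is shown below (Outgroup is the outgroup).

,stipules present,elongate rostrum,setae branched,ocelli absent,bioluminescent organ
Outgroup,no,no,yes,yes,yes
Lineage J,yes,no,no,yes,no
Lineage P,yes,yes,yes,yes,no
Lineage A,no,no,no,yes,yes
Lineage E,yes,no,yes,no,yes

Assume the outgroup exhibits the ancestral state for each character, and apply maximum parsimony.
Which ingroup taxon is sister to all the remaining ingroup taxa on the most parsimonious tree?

Lineage A

Character polarity is set by the outgroup: the derived state is whichever differs from the outgroup's state, so for setae branched, ocelli absent, bioluminescent organ the derived state is 'no', and for the remaining characters it is 'yes'.
Only Lineage E, Lineage J, and Lineage P show the derived state 'yes' for stipules present, supporting them as a clade.
elongate rostrum (derived state 'yes') is unique to Lineage P (autapomorphy; uninformative for grouping).
setae branched (state 'no') occurs in Lineage A and Lineage J but conflicts with the nesting implied by the other characters — most parsimoniously interpreted as homoplasy.
ocelli absent (derived state 'no') is unique to Lineage E (autapomorphy; uninformative for grouping).
Only Lineage J and Lineage P show the derived state 'no' for bioluminescent organ, supporting them as a clade.
Most parsimonious ingroup topology: (((Lineage J,Lineage P),Lineage E),Lineage A).
Lineage A is sister to the clade containing all other ingroup taxa, so it is the earliest-diverging (most basal) ingroup lineage.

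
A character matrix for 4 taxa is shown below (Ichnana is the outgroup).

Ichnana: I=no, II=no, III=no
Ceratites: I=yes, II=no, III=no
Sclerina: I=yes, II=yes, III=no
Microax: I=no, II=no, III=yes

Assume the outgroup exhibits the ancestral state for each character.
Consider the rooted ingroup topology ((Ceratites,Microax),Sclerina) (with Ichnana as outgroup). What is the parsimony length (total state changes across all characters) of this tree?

4

Map each character onto ((Ceratites,Microax),Sclerina) (rooted by Ichnana) and count the minimum state changes it requires (Fitch parsimony):
I: 2; II: 1; III: 1.
Total tree length = 4.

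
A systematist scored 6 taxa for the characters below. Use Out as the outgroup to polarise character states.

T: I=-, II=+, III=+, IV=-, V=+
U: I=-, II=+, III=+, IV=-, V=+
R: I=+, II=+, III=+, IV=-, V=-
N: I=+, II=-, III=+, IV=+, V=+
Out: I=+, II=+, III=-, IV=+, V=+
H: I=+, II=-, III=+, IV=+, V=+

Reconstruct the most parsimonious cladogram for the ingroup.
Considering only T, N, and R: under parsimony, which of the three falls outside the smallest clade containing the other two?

Character polarity is set by the outgroup: the derived state is whichever differs from the outgroup's state, so for I, II, IV, V the derived state is '-', and for the remaining characters it is '+'.
I (derived state '-') is shared by T and U — a synapomorphy uniting that clade.
Only H and N show the derived state '-' for II, supporting them as a clade.
III (derived state '+') is shared by all ingroup taxa — unites the whole ingroup.
IV: derived state '-' in R, T, and U only — synapomorphy for {R, T, U}.
V: derived state '-' in R only — an autapomorphy, so it tells us nothing about relationships among taxa.
Most parsimonious ingroup topology: ((H,N),(R,(U,T))).
R and T share a more recent common ancestor with each other than either does with N, so N is the least closely related of the three.

N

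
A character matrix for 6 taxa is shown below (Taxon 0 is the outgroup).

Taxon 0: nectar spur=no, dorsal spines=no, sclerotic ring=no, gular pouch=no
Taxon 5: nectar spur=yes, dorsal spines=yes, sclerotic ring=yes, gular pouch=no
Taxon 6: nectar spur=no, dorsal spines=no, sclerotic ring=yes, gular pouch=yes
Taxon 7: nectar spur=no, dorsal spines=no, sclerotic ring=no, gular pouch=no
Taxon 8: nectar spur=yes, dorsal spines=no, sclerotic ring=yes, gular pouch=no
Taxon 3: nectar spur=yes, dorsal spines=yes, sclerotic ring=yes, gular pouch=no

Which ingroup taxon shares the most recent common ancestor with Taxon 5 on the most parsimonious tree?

The outgroup has state 'no' for every character, so 'yes' is the derived state throughout.
nectar spur (derived state 'yes') is shared by Taxon 3, Taxon 5, and Taxon 8 — a synapomorphy uniting that clade.
Only Taxon 3 and Taxon 5 show the derived state 'yes' for dorsal spines, supporting them as a clade.
Only Taxon 3, Taxon 5, Taxon 6, and Taxon 8 show the derived state 'yes' for sclerotic ring, supporting them as a clade.
gular pouch: derived state 'yes' in Taxon 6 only — an autapomorphy, so it tells us nothing about relationships among taxa.
Most parsimonious ingroup topology: ((((Taxon 5,Taxon 3),Taxon 8),Taxon 6),Taxon 7).
Taxon 5 and Taxon 3 form a cherry on this tree, so they are sister taxa.

Taxon 3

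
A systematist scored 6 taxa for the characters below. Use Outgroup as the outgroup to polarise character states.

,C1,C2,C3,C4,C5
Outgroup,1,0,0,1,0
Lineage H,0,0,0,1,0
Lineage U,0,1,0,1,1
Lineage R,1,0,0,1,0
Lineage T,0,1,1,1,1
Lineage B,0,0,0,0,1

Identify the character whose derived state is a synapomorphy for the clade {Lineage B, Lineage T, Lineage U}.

Character polarity is set by the outgroup: the derived state is whichever differs from the outgroup's state, so for C1, C4 the derived state is '0', and for the remaining characters it is '1'.
Only Lineage B, Lineage H, Lineage T, and Lineage U show the derived state '0' for C1, supporting them as a clade.
C2 (derived state '1') is shared by Lineage T and Lineage U — a synapomorphy uniting that clade.
C3 (derived state '1') is unique to Lineage T (autapomorphy; uninformative for grouping).
C4: derived state '0' in Lineage B only — an autapomorphy, so it tells us nothing about relationships among taxa.
Only Lineage B, Lineage T, and Lineage U show the derived state '1' for C5, supporting them as a clade.
Most parsimonious ingroup topology: ((Lineage H,((Lineage U,Lineage T),Lineage B)),Lineage R).
The clade {Lineage B, Lineage T, Lineage U} is supported by C5: its derived state '1' occurs in exactly those taxa and in no other taxon (including the outgroup).

C5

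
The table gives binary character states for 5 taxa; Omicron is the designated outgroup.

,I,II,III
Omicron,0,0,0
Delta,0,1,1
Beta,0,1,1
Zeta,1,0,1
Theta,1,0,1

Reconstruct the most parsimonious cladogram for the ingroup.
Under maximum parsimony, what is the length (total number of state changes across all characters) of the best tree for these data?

The outgroup has state '0' for every character, so '1' is the derived state throughout.
I (derived state '1') is shared by Theta and Zeta — a synapomorphy uniting that clade.
II (derived state '1') is shared by Beta and Delta — a synapomorphy uniting that clade.
III (derived state '1') is shared by all ingroup taxa — unites the whole ingroup.
Most parsimonious ingroup topology: ((Delta,Beta),(Zeta,Theta)).
Changes per character on this tree: I: 1; II: 1; III: 1.
Total = 3.

3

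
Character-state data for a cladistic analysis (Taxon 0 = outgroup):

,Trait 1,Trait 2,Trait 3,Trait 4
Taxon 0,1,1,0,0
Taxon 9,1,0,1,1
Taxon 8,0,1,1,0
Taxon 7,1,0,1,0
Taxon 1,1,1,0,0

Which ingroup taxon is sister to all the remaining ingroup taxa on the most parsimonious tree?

Taxon 1

Character polarity is set by the outgroup: the derived state is whichever differs from the outgroup's state, so for Trait 1, Trait 2 the derived state is '0', and for the remaining characters it is '1'.
Trait 1 (derived state '0') is unique to Taxon 8 (autapomorphy; uninformative for grouping).
Trait 2 (derived state '0') is shared by Taxon 7 and Taxon 9 — a synapomorphy uniting that clade.
Only Taxon 7, Taxon 8, and Taxon 9 show the derived state '1' for Trait 3, supporting them as a clade.
Trait 4 (derived state '1') is unique to Taxon 9 (autapomorphy; uninformative for grouping).
Most parsimonious ingroup topology: (((Taxon 9,Taxon 7),Taxon 8),Taxon 1).
Taxon 1 is sister to the clade containing all other ingroup taxa, so it is the earliest-diverging (most basal) ingroup lineage.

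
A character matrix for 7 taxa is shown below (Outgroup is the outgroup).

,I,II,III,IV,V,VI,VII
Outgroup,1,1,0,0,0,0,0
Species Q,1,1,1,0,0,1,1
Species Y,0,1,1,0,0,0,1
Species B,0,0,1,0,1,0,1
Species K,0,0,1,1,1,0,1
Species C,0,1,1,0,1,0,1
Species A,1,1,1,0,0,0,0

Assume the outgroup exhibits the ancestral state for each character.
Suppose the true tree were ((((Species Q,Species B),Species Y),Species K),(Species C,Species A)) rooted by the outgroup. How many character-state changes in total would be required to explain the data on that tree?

Map each character onto ((((Species Q,Species B),Species Y),Species K),(Species C,Species A)) (rooted by Outgroup) and count the minimum state changes it requires (Fitch parsimony):
I: 3; II: 2; III: 1; IV: 1; V: 3; VI: 1; VII: 2.
Total tree length = 13.

13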